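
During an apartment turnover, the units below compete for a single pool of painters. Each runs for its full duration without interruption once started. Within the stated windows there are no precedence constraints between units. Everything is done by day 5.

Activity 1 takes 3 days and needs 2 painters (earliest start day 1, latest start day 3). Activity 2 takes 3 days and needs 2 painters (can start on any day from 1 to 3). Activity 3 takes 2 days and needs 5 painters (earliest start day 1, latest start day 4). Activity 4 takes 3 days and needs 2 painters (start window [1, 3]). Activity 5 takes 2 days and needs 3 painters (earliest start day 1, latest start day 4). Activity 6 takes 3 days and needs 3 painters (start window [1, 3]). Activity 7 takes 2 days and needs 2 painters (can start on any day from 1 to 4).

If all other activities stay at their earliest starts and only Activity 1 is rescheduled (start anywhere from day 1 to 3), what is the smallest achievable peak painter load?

Activity 1@1: d1:19  d2:19  d3:9  d4:0  d5:0 → peak 19
Activity 1@2: d1:17  d2:19  d3:9  d4:2  d5:0 → peak 19
Activity 1@3: d1:17  d2:17  d3:9  d4:2  d5:2 → peak 17
Best is Activity 1@3, peak 17.

17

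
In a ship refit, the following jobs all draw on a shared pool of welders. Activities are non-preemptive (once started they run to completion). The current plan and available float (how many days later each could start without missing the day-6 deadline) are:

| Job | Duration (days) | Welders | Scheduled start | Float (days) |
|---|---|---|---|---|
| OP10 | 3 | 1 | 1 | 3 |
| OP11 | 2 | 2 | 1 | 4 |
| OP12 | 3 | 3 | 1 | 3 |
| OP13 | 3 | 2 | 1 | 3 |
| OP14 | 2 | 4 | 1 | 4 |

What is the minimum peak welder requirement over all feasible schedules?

6

Early-start (OP10@1, OP11@1, OP12@1, OP13@1, OP14@1) gives peak 12: d1:12  d2:12  d3:6  d4:0  d5:0  d6:0.
Shift OP13→3, OP14→4.
Schedule OP10@1, OP11@1, OP12@1, OP13@3, OP14@4: d1:6  d2:6  d3:6  d4:6  d5:6  d6:0 — peak 6.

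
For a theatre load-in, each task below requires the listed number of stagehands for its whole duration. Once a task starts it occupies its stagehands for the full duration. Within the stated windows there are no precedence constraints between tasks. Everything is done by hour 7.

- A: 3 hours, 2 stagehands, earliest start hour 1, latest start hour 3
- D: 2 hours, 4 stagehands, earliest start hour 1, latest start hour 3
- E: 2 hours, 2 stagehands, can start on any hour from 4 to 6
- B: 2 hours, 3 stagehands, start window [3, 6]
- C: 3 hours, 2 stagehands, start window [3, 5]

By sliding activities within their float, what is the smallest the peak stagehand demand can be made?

5

Early-start (A@1, D@1, E@4, B@3, C@3) gives peak 7: h1:6  h2:6  h3:7  h4:7  h5:4  h6:0  h7:0.
Shift A→3, E→6, C→5.
Schedule A@3, D@1, E@6, B@3, C@5: h1:4  h2:4  h3:5  h4:5  h5:4  h6:4  h7:4 — peak 5.
Total stagehand-hours = 30 over 7 hours ⇒ peak ≥ ⌈30/7⌉ = 5, so 5 is optimal.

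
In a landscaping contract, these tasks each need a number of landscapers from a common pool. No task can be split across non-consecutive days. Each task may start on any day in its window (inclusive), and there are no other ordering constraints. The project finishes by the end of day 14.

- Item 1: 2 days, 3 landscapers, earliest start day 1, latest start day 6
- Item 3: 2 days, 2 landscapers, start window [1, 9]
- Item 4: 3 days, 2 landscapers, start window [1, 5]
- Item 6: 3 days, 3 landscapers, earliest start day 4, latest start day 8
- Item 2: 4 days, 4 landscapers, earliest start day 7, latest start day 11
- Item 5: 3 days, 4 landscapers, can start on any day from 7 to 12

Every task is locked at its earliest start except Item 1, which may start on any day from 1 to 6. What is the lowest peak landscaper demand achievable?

8

Item 1@1: d1:7  d2:7  d3:2  d4:3  d5:3  d6:3  d7:8  d8:8  d9:8  d10:4  d11:0  d12:0  d13:0  d14:0 → peak 8
Item 1@2: d1:4  d2:7  d3:5  d4:3  d5:3  d6:3  d7:8  d8:8  d9:8  d10:4  d11:0  d12:0  d13:0  d14:0 → peak 8
Item 1@3: d1:4  d2:4  d3:5  d4:6  d5:3  d6:3  d7:8  d8:8  d9:8  d10:4  d11:0  d12:0  d13:0  d14:0 → peak 8
Item 1@4: d1:4  d2:4  d3:2  d4:6  d5:6  d6:3  d7:8  d8:8  d9:8  d10:4  d11:0  d12:0  d13:0  d14:0 → peak 8
Item 1@5: d1:4  d2:4  d3:2  d4:3  d5:6  d6:6  d7:8  d8:8  d9:8  d10:4  d11:0  d12:0  d13:0  d14:0 → peak 8
Item 1@6: d1:4  d2:4  d3:2  d4:3  d5:3  d6:6  d7:11  d8:8  d9:8  d10:4  d11:0  d12:0  d13:0  d14:0 → peak 11
Best is Item 1@1, peak 8.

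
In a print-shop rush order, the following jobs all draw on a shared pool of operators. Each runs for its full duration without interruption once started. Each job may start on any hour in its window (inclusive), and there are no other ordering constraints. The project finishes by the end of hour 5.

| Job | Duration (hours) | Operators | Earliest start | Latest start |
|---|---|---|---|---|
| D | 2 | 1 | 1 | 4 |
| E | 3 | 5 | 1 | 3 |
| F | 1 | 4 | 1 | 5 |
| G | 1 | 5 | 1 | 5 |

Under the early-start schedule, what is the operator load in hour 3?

At early start, hour 3 has: E.
Demand: 5 = 5.

5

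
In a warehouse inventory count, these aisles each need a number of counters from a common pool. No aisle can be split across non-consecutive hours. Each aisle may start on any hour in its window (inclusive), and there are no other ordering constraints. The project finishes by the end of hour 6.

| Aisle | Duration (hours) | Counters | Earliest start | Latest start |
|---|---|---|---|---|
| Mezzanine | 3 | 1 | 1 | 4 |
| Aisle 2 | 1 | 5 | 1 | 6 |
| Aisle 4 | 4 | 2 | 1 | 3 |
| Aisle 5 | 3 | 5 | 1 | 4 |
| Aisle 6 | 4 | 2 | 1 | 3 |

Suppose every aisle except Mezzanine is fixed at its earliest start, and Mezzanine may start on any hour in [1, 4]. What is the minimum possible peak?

Mezzanine@1: h1:15  h2:10  h3:10  h4:4  h5:0  h6:0 → peak 15
Mezzanine@2: h1:14  h2:10  h3:10  h4:5  h5:0  h6:0 → peak 14
Mezzanine@3: h1:14  h2:9  h3:10  h4:5  h5:1  h6:0 → peak 14
Mezzanine@4: h1:14  h2:9  h3:9  h4:5  h5:1  h6:1 → peak 14
Best is Mezzanine@2, peak 14.

14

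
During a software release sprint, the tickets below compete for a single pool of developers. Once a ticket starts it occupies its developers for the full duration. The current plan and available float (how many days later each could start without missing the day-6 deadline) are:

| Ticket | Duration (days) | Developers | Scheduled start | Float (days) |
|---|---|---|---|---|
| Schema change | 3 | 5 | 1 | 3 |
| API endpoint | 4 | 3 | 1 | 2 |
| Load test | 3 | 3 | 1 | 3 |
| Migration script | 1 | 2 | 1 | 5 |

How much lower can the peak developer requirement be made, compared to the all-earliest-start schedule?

Early-start peak: d1:13  d2:11  d3:11  d4:3  d5:0  d6:0 ⇒ 13.
Leveled (Schema change@1, API endpoint@1, Load test@4, Migration script@4): d1:8  d2:8  d3:8  d4:8  d5:3  d6:3 ⇒ 8.
Reduction 13 − 8 = 5.

5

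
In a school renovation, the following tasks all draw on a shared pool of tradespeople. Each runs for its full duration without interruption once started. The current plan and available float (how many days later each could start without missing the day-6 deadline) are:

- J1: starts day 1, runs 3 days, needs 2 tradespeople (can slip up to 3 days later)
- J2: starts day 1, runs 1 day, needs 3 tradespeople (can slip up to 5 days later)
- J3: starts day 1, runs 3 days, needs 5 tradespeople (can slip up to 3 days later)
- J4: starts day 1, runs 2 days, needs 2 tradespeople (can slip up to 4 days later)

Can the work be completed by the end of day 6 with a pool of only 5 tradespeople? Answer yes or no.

Schedule J1@1, J2@1, J3@4, J4@2: d1:5  d2:4  d3:4  d4:5  d5:5  d6:5 — peak 5 ≤ 5.

yes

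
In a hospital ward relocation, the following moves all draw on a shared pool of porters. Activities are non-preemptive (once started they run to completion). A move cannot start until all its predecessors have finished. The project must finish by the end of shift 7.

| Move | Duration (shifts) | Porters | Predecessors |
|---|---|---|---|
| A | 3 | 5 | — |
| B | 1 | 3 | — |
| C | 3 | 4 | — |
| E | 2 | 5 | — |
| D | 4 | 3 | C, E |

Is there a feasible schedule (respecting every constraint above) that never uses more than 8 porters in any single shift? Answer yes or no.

no

The minimum achievable peak is 9; 8 < 9, so no feasible schedule stays within the cap.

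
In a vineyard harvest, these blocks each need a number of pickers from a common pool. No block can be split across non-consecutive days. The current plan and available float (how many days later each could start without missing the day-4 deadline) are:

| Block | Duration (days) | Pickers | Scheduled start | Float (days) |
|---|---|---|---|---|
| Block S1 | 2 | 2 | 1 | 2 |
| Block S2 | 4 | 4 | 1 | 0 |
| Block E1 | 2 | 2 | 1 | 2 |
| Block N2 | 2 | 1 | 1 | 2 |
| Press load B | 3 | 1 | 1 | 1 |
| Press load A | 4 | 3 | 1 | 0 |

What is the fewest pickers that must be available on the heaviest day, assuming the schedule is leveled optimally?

Early-start (Block S1@1, Block S2@1, Block E1@1, Block N2@1, Press load B@1, Press load A@1) gives peak 13: d1:13  d2:13  d3:8  d4:7.
Shift Block E1→3.
Schedule Block S1@1, Block S2@1, Block E1@3, Block N2@1, Press load B@1, Press load A@1: d1:11  d2:11  d3:10  d4:9 — peak 11.
Total picker-days = 41 over 4 days ⇒ peak ≥ ⌈41/4⌉ = 11, so 11 is optimal.

11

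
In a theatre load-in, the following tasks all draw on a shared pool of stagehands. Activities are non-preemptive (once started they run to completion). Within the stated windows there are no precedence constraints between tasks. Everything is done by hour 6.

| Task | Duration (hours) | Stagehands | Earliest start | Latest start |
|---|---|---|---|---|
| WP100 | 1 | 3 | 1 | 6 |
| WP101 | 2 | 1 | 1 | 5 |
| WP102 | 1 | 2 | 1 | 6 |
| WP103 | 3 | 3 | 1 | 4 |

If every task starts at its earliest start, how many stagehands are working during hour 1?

9

At early start, hour 1 has: WP100, WP101, WP102, WP103.
Demand: 3 + 1 + 2 + 3 = 9.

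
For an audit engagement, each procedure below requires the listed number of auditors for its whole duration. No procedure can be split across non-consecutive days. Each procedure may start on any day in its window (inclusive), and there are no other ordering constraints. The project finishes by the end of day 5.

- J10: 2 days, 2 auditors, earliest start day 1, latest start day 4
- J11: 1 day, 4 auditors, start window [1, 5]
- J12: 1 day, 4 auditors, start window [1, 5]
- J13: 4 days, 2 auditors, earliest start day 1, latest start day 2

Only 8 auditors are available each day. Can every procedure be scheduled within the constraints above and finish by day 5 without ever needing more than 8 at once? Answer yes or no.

Schedule J10@1, J11@1, J12@3, J13@2: d1:6  d2:4  d3:6  d4:2  d5:2 — peak 6 ≤ 8.

yes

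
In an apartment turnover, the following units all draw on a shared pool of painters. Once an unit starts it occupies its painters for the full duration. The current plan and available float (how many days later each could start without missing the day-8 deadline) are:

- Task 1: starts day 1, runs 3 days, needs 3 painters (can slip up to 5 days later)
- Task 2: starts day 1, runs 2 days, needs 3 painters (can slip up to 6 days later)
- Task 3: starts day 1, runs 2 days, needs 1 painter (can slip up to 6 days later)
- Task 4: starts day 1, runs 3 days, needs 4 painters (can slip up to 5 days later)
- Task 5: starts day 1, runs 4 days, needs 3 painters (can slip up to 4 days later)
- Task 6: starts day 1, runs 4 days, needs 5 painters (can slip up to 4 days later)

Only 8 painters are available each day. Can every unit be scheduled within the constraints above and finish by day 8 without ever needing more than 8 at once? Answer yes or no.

yes

Schedule Task 1@1, Task 2@4, Task 3@5, Task 4@6, Task 5@5, Task 6@1: d1:8  d2:8  d3:8  d4:8  d5:7  d6:8  d7:7  d8:7 — peak 8 ≤ 8.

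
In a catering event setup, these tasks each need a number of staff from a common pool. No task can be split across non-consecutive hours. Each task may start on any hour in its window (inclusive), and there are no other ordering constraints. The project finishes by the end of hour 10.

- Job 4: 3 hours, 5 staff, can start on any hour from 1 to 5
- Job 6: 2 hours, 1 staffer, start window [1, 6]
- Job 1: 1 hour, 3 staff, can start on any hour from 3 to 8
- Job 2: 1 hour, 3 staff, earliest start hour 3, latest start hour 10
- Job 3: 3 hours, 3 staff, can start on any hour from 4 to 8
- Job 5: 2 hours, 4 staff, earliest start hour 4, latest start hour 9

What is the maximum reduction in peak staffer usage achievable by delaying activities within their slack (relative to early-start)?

Early-start peak: h1:6  h2:6  h3:11  h4:7  h5:7  h6:3  h7:0  h8:0  h9:0  h10:0 ⇒ 11.
Leveled (Job 4@1, Job 6@4, Job 1@4, Job 2@5, Job 3@6, Job 5@9): h1:5  h2:5  h3:5  h4:4  h5:4  h6:3  h7:3  h8:3  h9:4  h10:4 ⇒ 5.
Reduction 11 − 5 = 6.

6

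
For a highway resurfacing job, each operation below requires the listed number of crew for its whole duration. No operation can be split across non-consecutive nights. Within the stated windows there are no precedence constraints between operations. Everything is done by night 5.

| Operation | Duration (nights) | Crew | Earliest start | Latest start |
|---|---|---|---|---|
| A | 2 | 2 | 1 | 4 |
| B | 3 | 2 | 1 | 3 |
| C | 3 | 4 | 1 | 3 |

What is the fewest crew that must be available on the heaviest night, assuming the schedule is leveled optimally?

6

Early-start (A@1, B@1, C@1) gives peak 8: n1:8  n2:8  n3:6  n4:0  n5:0.
Shift C→3.
Schedule A@1, B@1, C@3: n1:4  n2:4  n3:6  n4:4  n5:4 — peak 6.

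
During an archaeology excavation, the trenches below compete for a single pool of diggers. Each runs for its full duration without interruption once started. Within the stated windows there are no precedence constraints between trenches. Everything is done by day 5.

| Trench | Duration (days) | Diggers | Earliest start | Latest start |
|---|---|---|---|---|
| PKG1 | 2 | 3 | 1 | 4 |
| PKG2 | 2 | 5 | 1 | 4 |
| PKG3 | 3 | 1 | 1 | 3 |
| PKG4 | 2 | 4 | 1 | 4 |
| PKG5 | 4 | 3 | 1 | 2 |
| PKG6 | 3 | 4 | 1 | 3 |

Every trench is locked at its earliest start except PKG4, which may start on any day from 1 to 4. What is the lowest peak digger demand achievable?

PKG4@1: d1:20  d2:20  d3:8  d4:3  d5:0 → peak 20
PKG4@2: d1:16  d2:20  d3:12  d4:3  d5:0 → peak 20
PKG4@3: d1:16  d2:16  d3:12  d4:7  d5:0 → peak 16
PKG4@4: d1:16  d2:16  d3:8  d4:7  d5:4 → peak 16
Best is PKG4@3, peak 16.

16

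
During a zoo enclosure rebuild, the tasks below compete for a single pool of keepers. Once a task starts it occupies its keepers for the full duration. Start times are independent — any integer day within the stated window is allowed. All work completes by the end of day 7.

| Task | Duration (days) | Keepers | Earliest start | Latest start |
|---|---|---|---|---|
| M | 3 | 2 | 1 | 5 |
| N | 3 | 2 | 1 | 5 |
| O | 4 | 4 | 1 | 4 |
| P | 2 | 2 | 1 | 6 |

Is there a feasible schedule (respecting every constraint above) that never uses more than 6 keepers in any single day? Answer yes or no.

Schedule M@1, N@1, O@4, P@1: d1:6  d2:6  d3:4  d4:4  d5:4  d6:4  d7:4 — peak 6 ≤ 6.

yes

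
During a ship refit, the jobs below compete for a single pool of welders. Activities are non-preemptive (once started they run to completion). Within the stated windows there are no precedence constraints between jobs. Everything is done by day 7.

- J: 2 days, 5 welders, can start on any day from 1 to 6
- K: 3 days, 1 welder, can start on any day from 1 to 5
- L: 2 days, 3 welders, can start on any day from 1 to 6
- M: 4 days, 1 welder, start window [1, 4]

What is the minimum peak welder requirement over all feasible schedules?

Early-start (J@1, K@1, L@1, M@1) gives peak 10: d1:10  d2:10  d3:2  d4:1  d5:0  d6:0  d7:0.
Shift K→3, L→3, M→3.
Schedule J@1, K@3, L@3, M@3: d1:5  d2:5  d3:5  d4:5  d5:2  d6:1  d7:0 — peak 5.

5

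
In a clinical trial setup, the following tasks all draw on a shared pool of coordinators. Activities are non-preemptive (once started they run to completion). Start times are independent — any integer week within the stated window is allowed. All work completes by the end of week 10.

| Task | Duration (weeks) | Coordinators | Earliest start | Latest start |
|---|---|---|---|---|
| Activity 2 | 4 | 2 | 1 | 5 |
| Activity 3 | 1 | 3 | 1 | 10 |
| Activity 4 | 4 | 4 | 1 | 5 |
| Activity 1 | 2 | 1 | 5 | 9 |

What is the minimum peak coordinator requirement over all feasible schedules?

Early-start (Activity 2@1, Activity 3@1, Activity 4@1, Activity 1@5) gives peak 9: w1:9  w2:6  w3:6  w4:6  w5:1  w6:1  w7:0  w8:0  w9:0  w10:0.
Shift Activity 3→9, Activity 4→5, Activity 1→9.
Schedule Activity 2@1, Activity 3@9, Activity 4@5, Activity 1@9: w1:2  w2:2  w3:2  w4:2  w5:4  w6:4  w7:4  w8:4  w9:4  w10:1 — peak 4.

4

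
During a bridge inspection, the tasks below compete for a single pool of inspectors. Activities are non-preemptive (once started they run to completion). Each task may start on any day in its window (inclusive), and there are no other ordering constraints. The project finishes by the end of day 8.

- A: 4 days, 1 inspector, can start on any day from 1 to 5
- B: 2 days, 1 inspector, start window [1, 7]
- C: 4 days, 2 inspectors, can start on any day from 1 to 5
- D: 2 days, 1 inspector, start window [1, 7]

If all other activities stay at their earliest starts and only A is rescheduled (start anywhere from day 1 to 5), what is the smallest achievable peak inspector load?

A@1: d1:5  d2:5  d3:3  d4:3  d5:0  d6:0  d7:0  d8:0 → peak 5
A@2: d1:4  d2:5  d3:3  d4:3  d5:1  d6:0  d7:0  d8:0 → peak 5
A@3: d1:4  d2:4  d3:3  d4:3  d5:1  d6:1  d7:0  d8:0 → peak 4
A@4: d1:4  d2:4  d3:2  d4:3  d5:1  d6:1  d7:1  d8:0 → peak 4
A@5: d1:4  d2:4  d3:2  d4:2  d5:1  d6:1  d7:1  d8:1 → peak 4
Best is A@3, peak 4.

4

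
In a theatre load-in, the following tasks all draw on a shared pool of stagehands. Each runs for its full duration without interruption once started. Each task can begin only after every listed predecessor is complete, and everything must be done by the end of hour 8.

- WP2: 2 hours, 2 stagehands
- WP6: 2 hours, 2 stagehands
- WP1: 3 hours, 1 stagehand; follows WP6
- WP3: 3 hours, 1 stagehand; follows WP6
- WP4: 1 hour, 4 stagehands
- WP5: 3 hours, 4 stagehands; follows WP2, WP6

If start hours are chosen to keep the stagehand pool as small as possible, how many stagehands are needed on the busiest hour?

5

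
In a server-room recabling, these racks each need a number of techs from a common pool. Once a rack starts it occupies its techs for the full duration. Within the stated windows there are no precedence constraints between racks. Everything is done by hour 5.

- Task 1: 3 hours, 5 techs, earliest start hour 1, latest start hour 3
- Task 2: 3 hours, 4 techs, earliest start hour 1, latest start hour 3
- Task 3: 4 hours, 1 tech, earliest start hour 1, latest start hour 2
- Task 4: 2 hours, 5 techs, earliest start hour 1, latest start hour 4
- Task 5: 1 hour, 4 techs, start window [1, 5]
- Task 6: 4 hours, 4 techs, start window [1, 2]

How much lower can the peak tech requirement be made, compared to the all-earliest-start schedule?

9

Early-start peak: h1:23  h2:19  h3:14  h4:5  h5:0 ⇒ 23.
Leveled (Task 1@1, Task 2@1, Task 3@1, Task 4@4, Task 5@1, Task 6@2): h1:14  h2:14  h3:14  h4:10  h5:9 ⇒ 14.
Reduction 23 − 14 = 9.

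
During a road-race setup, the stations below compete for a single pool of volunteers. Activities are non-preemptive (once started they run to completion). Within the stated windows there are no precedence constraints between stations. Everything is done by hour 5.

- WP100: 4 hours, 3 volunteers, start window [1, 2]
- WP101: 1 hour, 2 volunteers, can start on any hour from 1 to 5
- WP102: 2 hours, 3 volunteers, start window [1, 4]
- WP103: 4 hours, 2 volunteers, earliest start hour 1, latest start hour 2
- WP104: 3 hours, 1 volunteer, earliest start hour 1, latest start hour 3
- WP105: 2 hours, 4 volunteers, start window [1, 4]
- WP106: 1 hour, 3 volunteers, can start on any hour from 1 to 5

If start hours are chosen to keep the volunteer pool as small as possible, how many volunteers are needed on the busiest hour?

9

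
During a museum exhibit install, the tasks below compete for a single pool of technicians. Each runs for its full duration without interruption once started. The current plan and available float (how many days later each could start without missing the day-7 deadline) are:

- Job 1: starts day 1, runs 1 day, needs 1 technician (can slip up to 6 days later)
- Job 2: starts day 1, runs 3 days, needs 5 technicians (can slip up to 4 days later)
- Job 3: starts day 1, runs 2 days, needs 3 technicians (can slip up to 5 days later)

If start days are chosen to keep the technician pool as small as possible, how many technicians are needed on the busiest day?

5

Early-start (Job 1@1, Job 2@1, Job 3@1) gives peak 9: d1:9  d2:8  d3:5  d4:0  d5:0  d6:0  d7:0.
Shift Job 2→2, Job 3→5.
Schedule Job 1@1, Job 2@2, Job 3@5: d1:1  d2:5  d3:5  d4:5  d5:3  d6:3  d7:0 — peak 5.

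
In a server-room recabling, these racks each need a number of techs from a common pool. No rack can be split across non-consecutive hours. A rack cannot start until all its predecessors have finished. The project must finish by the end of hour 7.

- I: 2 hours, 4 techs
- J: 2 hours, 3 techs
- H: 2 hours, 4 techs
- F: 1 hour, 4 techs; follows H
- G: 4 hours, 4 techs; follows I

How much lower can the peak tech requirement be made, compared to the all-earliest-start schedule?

3

Early-start peak: h1:11  h2:11  h3:8  h4:4  h5:4  h6:4  h7:0 ⇒ 11.
Leveled (I@1, J@1, H@3, F@5, G@3): h1:7  h2:7  h3:8  h4:8  h5:8  h6:4  h7:0 ⇒ 8.
Reduction 11 − 8 = 3.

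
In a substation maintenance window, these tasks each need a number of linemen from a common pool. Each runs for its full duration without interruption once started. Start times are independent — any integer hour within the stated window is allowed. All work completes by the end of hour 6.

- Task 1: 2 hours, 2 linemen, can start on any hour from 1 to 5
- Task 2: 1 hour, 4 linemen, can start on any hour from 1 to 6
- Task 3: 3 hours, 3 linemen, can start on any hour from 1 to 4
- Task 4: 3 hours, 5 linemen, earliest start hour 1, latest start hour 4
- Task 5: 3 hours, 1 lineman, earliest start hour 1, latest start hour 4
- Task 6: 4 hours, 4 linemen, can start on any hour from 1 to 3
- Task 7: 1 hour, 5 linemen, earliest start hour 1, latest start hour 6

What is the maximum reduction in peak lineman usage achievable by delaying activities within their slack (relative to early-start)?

Early-start peak: h1:24  h2:15  h3:13  h4:4  h5:0  h6:0 ⇒ 24.
Leveled (Task 1@1, Task 2@1, Task 3@1, Task 4@4, Task 5@1, Task 6@2, Task 7@6): h1:10  h2:10  h3:8  h4:9  h5:9  h6:10 ⇒ 10.
Reduction 24 − 10 = 14.

14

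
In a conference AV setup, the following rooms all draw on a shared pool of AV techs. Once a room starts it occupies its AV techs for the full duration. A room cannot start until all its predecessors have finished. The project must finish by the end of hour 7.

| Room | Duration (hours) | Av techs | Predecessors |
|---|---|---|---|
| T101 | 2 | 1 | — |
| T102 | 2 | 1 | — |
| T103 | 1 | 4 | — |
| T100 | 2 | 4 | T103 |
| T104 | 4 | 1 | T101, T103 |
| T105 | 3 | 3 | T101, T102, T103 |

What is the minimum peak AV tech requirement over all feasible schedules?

Early-start (T101@1, T102@1, T103@1, T100@2, T104@3, T105@3) gives peak 8: h1:6  h2:6  h3:8  h4:4  h5:4  h6:1  h7:0.
Shift T102→2, T100→3, T104→4, T105→5.
Schedule T101@1, T102@2, T103@1, T100@3, T104@4, T105@5: h1:5  h2:2  h3:5  h4:5  h5:4  h6:4  h7:4 — peak 5.
Total AV tech-hours = 29 over 7 hours ⇒ peak ≥ ⌈29/7⌉ = 5, so 5 is optimal.

5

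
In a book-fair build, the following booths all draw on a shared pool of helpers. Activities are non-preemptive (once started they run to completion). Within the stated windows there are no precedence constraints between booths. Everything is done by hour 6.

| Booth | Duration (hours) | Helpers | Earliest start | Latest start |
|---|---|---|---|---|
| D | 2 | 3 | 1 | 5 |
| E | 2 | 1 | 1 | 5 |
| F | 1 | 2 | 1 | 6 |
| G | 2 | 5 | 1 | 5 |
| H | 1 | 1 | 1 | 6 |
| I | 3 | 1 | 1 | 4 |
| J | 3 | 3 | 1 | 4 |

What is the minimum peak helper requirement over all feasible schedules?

6

Early-start (D@1, E@1, F@1, G@1, H@1, I@1, J@1) gives peak 16: h1:16  h2:13  h3:4  h4:0  h5:0  h6:0.
Shift E→3, G→5, I→3, J→2.
Schedule D@1, E@3, F@1, G@5, H@1, I@3, J@2: h1:6  h2:6  h3:5  h4:5  h5:6  h6:5 — peak 6.
Total helper-hours = 33 over 6 hours ⇒ peak ≥ ⌈33/6⌉ = 6, so 6 is optimal.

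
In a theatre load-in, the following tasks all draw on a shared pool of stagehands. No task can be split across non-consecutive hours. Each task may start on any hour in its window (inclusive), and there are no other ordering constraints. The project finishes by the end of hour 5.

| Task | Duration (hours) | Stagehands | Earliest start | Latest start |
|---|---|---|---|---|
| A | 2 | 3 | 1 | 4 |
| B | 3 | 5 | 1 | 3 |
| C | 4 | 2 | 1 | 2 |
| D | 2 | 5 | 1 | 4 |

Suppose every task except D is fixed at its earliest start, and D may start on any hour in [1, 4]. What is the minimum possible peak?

D@1: h1:15  h2:15  h3:7  h4:2  h5:0 → peak 15
D@2: h1:10  h2:15  h3:12  h4:2  h5:0 → peak 15
D@3: h1:10  h2:10  h3:12  h4:7  h5:0 → peak 12
D@4: h1:10  h2:10  h3:7  h4:7  h5:5 → peak 10
Best is D@4, peak 10.

10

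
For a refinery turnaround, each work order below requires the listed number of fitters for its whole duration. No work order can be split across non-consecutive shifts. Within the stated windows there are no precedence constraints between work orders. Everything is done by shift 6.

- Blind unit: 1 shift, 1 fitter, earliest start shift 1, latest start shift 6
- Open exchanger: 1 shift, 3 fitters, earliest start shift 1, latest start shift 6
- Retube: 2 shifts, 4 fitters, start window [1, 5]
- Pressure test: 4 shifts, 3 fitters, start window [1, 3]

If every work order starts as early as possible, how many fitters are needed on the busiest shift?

Early-start schedule: Blind unit@1, Open exchanger@1, Retube@1, Pressure test@1.
Load per shift: shift 1: 11, shift 2: 7, shift 3: 3, shift 4: 3, shift 5: 0, shift 6: 0.
Peak is 11.

11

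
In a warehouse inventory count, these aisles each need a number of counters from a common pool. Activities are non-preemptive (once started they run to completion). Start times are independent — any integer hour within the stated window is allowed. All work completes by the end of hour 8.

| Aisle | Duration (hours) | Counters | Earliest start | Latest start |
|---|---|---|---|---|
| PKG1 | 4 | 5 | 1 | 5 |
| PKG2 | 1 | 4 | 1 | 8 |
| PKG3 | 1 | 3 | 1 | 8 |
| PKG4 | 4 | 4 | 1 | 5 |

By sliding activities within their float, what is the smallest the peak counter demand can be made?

8

Early-start (PKG1@1, PKG2@1, PKG3@1, PKG4@1) gives peak 16: h1:16  h2:9  h3:9  h4:9  h5:0  h6:0  h7:0  h8:0.
Shift PKG2→5, PKG4→5.
Schedule PKG1@1, PKG2@5, PKG3@1, PKG4@5: h1:8  h2:5  h3:5  h4:5  h5:8  h6:4  h7:4  h8:4 — peak 8.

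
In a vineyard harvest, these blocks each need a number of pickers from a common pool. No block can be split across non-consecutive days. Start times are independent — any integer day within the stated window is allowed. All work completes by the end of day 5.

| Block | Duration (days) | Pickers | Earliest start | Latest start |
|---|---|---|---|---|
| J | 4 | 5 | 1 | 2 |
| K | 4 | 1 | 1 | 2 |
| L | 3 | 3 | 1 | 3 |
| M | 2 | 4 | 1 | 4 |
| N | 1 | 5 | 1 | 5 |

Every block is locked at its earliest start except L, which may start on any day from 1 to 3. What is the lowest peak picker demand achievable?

15

L@1: d1:18  d2:13  d3:9  d4:6  d5:0 → peak 18
L@2: d1:15  d2:13  d3:9  d4:9  d5:0 → peak 15
L@3: d1:15  d2:10  d3:9  d4:9  d5:3 → peak 15
Best is L@2, peak 15.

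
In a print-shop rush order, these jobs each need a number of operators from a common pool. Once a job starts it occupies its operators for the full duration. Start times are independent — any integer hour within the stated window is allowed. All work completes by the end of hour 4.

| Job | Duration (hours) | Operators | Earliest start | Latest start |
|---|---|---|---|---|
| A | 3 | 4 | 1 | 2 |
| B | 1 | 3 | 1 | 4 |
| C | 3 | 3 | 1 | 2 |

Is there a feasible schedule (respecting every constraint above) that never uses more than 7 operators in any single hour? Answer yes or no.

yes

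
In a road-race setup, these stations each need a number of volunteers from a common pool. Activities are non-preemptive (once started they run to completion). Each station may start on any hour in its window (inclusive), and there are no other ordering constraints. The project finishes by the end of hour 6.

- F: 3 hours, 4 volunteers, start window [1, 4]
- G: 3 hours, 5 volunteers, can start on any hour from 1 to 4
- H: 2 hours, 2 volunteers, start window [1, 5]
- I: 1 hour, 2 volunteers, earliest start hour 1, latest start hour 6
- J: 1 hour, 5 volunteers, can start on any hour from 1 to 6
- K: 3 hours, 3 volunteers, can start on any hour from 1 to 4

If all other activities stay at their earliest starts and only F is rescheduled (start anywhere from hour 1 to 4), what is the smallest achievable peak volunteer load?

F@1: h1:21  h2:14  h3:12  h4:0  h5:0  h6:0 → peak 21
F@2: h1:17  h2:14  h3:12  h4:4  h5:0  h6:0 → peak 17
F@3: h1:17  h2:10  h3:12  h4:4  h5:4  h6:0 → peak 17
F@4: h1:17  h2:10  h3:8  h4:4  h5:4  h6:4 → peak 17
Best is F@2, peak 17.

17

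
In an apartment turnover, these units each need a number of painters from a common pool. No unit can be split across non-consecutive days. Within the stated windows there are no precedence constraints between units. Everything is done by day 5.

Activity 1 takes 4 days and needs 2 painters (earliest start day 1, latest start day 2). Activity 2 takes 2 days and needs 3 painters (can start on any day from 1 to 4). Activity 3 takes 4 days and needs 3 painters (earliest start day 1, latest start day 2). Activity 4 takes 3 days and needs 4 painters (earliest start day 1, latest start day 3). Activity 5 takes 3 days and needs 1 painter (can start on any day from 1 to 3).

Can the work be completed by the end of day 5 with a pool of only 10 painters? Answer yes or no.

Schedule Activity 1@1, Activity 2@1, Activity 3@1, Activity 4@3, Activity 5@1: d1:9  d2:9  d3:10  d4:9  d5:4 — peak 10 ≤ 10.

yes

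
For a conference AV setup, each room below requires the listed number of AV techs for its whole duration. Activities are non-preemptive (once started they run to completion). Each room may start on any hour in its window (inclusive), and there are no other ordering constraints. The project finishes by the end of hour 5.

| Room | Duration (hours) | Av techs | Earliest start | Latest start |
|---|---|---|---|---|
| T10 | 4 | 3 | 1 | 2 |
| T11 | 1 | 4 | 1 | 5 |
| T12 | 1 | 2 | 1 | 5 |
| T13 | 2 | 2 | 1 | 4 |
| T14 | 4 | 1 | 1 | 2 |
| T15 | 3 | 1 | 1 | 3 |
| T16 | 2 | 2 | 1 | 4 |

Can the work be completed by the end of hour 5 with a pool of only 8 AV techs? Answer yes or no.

yes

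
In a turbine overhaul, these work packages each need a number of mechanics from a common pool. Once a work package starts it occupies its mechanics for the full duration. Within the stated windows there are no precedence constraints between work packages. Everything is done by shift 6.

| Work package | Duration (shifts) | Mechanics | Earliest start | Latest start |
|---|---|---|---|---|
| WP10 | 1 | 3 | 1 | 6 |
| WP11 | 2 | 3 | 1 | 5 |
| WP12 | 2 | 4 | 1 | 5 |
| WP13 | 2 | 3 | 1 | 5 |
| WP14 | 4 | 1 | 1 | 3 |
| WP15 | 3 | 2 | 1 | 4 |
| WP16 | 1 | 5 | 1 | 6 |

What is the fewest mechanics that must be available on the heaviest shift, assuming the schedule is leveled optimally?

7

Early-start (WP10@1, WP11@1, WP12@1, WP13@1, WP14@1, WP15@1, WP16@1) gives peak 21: s1:21  s2:13  s3:3  s4:1  s5:0  s6:0.
Shift WP12→2, WP13→4, WP14→3, WP15→3, WP16→6.
Schedule WP10@1, WP11@1, WP12@2, WP13@4, WP14@3, WP15@3, WP16@6: s1:6  s2:7  s3:7  s4:6  s5:6  s6:6 — peak 7.
Total mechanic-shifts = 38 over 6 shifts ⇒ peak ≥ ⌈38/6⌉ = 7, so 7 is optimal.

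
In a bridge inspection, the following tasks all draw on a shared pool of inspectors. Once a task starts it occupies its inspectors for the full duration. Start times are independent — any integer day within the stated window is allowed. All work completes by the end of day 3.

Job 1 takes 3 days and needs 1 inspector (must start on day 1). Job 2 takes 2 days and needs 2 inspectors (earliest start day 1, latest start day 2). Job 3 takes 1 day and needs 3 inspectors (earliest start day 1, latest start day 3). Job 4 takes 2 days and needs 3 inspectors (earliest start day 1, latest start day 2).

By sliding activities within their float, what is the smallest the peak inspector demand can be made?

6

Early-start (Job 1@1, Job 2@1, Job 3@1, Job 4@1) gives peak 9: d1:9  d2:6  d3:1.
Shift Job 4→2.
Schedule Job 1@1, Job 2@1, Job 3@1, Job 4@2: d1:6  d2:6  d3:4 — peak 6.
Total inspector-days = 16 over 3 days ⇒ peak ≥ ⌈16/3⌉ = 6, so 6 is optimal.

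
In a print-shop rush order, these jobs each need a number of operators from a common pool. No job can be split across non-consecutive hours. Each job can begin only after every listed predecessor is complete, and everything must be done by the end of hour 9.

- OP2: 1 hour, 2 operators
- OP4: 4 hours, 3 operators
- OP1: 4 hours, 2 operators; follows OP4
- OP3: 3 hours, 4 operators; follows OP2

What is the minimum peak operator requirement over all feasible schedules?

6

Early-start (OP2@1, OP4@1, OP1@5, OP3@2) gives peak 7: h1:5  h2:7  h3:7  h4:7  h5:2  h6:2  h7:2  h8:2  h9:0.
Shift OP3→5.
Schedule OP2@1, OP4@1, OP1@5, OP3@5: h1:5  h2:3  h3:3  h4:3  h5:6  h6:6  h7:6  h8:2  h9:0 — peak 6.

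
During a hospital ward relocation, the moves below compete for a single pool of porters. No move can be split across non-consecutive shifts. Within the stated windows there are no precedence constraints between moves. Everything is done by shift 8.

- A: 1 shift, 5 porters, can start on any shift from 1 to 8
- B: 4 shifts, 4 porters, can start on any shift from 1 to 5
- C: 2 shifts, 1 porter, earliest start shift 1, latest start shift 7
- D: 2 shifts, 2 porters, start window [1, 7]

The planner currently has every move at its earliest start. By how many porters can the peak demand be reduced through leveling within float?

7

Early-start peak: s1:12  s2:7  s3:4  s4:4  s5:0  s6:0  s7:0  s8:0 ⇒ 12.
Leveled (A@1, B@2, C@2, D@6): s1:5  s2:5  s3:5  s4:4  s5:4  s6:2  s7:2  s8:0 ⇒ 5.
Reduction 12 − 5 = 7.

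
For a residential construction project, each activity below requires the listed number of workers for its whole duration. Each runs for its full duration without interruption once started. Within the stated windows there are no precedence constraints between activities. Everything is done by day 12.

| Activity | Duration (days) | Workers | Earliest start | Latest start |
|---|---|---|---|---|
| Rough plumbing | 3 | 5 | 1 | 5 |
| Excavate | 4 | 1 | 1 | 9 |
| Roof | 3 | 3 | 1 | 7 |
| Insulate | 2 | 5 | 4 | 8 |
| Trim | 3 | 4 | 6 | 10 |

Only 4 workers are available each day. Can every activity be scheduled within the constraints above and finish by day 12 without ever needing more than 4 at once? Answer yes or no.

no

Total worker-days = 50; over 12 days the average is 50/12 > 4, so some day must exceed 4.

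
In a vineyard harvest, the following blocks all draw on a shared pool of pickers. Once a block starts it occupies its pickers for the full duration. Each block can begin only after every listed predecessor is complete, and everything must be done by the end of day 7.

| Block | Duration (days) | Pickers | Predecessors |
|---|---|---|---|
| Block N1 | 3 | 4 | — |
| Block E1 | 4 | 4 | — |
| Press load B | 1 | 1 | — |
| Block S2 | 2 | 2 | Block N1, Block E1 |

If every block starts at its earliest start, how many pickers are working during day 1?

At early start, day 1 has: Block N1, Block E1, Press load B.
Demand: 4 + 4 + 1 = 9.

9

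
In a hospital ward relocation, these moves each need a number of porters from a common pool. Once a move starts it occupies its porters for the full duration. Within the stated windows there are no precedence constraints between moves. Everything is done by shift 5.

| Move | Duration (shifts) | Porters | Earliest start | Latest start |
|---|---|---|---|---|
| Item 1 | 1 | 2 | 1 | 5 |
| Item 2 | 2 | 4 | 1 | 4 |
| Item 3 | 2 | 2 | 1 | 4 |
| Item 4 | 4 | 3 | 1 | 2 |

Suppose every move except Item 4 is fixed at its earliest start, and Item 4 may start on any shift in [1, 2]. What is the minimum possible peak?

9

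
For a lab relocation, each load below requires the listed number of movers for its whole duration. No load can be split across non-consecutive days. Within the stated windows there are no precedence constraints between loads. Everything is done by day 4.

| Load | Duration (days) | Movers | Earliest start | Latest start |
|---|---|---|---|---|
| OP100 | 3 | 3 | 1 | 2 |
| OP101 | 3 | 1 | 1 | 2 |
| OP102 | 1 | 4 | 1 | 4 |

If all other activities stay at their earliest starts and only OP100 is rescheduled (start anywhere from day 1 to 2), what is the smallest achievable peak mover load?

5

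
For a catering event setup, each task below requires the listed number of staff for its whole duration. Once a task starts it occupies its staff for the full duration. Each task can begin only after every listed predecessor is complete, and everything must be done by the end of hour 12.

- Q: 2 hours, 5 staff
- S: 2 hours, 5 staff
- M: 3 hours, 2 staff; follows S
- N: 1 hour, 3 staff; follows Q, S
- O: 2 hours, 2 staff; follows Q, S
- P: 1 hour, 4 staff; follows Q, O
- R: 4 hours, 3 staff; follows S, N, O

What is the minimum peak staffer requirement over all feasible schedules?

5

Early-start (Q@1, S@1, M@3, N@3, O@3, P@5, R@5) gives peak 10: h1:10  h2:10  h3:7  h4:4  h5:9  h6:3  h7:3  h8:3  h9:0  h10:0  h11:0  h12:0.
Shift S→3, M→5, N→5, O→6, P→8, R→9.
Schedule Q@1, S@3, M@5, N@5, O@6, P@8, R@9: h1:5  h2:5  h3:5  h4:5  h5:5  h6:4  h7:4  h8:4  h9:3  h10:3  h11:3  h12:3 — peak 5.
Total staffer-hours = 49 over 12 hours ⇒ peak ≥ ⌈49/12⌉ = 5, so 5 is optimal.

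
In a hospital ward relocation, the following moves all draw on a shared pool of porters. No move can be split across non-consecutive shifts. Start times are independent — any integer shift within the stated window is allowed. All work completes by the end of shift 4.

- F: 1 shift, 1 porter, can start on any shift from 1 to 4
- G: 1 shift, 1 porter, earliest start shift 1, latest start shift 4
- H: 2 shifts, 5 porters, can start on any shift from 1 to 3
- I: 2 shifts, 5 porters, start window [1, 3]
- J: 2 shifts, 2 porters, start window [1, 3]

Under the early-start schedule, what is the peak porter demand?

14

Early-start schedule: F@1, G@1, H@1, I@1, J@1.
Load per shift: shift 1: 14, shift 2: 12, shift 3: 0, shift 4: 0.
Peak is 14.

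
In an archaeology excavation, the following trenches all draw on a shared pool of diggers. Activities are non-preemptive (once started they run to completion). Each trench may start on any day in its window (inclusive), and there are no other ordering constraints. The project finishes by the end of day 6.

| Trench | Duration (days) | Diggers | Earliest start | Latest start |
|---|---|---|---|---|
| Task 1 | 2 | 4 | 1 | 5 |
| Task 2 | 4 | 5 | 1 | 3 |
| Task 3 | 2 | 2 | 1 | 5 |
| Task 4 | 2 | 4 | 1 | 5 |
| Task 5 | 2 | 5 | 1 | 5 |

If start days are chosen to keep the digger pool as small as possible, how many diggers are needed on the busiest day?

9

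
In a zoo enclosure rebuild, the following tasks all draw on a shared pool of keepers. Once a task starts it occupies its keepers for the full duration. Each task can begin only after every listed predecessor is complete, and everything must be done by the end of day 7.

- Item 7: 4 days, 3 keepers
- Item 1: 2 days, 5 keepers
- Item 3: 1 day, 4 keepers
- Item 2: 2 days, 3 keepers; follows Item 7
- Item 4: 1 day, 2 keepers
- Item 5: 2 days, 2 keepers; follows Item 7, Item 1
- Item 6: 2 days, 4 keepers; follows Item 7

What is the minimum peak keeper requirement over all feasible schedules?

Early-start (Item 7@1, Item 1@1, Item 3@1, Item 2@5, Item 4@1, Item 5@5, Item 6@5) gives peak 14: d1:14  d2:8  d3:3  d4:3  d5:9  d6:9  d7:0.
Shift Item 3→3, Item 4→3.
Schedule Item 7@1, Item 1@1, Item 3@3, Item 2@5, Item 4@3, Item 5@5, Item 6@5: d1:8  d2:8  d3:9  d4:3  d5:9  d6:9  d7:0 — peak 9.

9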